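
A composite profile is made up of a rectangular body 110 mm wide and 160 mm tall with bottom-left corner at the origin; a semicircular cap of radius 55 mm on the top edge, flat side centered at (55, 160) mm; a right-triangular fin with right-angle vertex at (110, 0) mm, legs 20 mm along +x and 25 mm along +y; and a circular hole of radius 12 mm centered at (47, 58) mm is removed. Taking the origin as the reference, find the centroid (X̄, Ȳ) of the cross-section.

X̄ = 55.86 mm, Ȳ = 101.81 mm

rectangular body: A = 110 × 160 = 17600.00, centroid at (55.00, 80.00).
semicircular top: A = ½π·55² = 4751.66, centroid at (55.00, 183.34).
triangular fin: A = ½·20·25 = 250.00, centroid at (116.67, 8.33).
hole: A = −π·12² = -452.39, centroid at (47.00, 58.00).
ΣA = 22149.27 mm², ΣAX̄ = 1237245.61 mm³, ΣAȲ = 2255026.84 mm³.
X̄ = 1237245.61/22149.27 = 55.86 mm; Ȳ = 2255026.84/22149.27 = 101.81 mm.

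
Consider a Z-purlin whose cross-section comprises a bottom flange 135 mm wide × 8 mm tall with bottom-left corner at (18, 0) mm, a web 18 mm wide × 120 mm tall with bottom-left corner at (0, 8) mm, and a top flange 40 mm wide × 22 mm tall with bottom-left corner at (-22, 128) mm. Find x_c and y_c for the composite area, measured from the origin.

bottom flange: A = 135 × 8 = 1080.00, centroid at (85.50, 4.00).
web: A = 18 × 120 = 2160.00, centroid at (9.00, 68.00).
top flange: A = 40 × 22 = 880.00, centroid at (-2.00, 139.00).
ΣA = 4120.00 mm², ΣAx_c = 110020.00 mm³, ΣAy_c = 273520.00 mm³.
x_c = 110020.00/4120.00 = 26.70 mm; y_c = 273520.00/4120.00 = 66.39 mm.

x_c = 26.70 mm, y_c = 66.39 mm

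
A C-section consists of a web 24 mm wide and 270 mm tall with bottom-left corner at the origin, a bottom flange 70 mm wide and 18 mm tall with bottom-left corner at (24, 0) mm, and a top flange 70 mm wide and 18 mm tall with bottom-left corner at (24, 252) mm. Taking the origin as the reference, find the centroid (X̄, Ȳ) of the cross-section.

web: A = 24 × 270 = 6480.00, centroid at (12.00, 135.00).
bottom flange: A = 70 × 18 = 1260.00, centroid at (59.00, 9.00).
top flange: A = 70 × 18 = 1260.00, centroid at (59.00, 261.00).
ΣA = 9000.00 mm², ΣAX̄ = 226440.00 mm³, ΣAȲ = 1215000.00 mm³.
X̄ = 226440.00/9000.00 = 25.16 mm; Ȳ = 1215000.00/9000.00 = 135.00 mm.

X̄ = 25.16 mm, Ȳ = 135.00 mm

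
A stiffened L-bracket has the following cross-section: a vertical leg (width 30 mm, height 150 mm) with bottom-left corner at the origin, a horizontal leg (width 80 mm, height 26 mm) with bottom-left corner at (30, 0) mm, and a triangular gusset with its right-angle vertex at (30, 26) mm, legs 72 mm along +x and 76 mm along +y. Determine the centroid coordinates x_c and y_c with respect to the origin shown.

vertical leg: A = 30 × 150 = 4500.00, centroid at (15.00, 75.00).
horizontal leg: A = 80 × 26 = 2080.00, centroid at (70.00, 13.00).
gusset: A = ½·72·76 = 2736.00, centroid at (54.00, 51.33).
ΣA = 9316.00 mm², ΣAx_c = 360844.00 mm³, ΣAy_c = 504988.00 mm³.
x_c = 360844.00/9316.00 = 38.73 mm; y_c = 504988.00/9316.00 = 54.21 mm.

x_c = 38.73 mm, y_c = 54.21 mm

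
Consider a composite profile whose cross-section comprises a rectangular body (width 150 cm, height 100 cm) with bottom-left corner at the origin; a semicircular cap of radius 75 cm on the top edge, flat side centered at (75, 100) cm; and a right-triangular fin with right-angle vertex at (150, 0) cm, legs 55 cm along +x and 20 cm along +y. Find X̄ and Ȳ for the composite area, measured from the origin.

Part | A | x̄ᵢ | ȳᵢ | A·x̄ᵢ | A·ȳᵢ
rectangular body | 15000.00 | 75.00 | 50.00 | 1125000.00 | 750000.00
semicircular top | 8835.73 | 75.00 | 131.83 | 662679.70 | 1164822.93
triangular fin | 550.00 | 168.33 | 6.67 | 92583.33 | 3666.67
Σ | 24385.73 |  |  | 1880263.03 | 1918489.60
X̄ = 1880263.03 / 24385.73 = 77.11 cm
Ȳ = 1918489.60 / 24385.73 = 78.67 cm

X̄ = 77.11 cm, Ȳ = 78.67 cm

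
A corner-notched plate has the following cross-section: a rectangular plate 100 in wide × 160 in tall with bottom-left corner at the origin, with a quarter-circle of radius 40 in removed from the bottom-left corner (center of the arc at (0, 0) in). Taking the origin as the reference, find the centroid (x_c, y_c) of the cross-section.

plate: A = 100 × 160 = 16000.00, centroid at (50.00, 80.00).
removed quarter-circle: A = −¼π·40² = -1256.64, centroid at (16.98, 16.98).
ΣA = 14743.36 in²
ΣAx_c = (16000.00)(50.00) + (-1256.64)(16.98) = 778666.67 in³
ΣAy_c = (16000.00)(80.00) + (-1256.64)(16.98) = 1258666.67 in³
x_c = 778666.67 / 14743.36 = 52.81 in
y_c = 1258666.67 / 14743.36 = 85.37 in

x_c = 52.81 in, y_c = 85.37 in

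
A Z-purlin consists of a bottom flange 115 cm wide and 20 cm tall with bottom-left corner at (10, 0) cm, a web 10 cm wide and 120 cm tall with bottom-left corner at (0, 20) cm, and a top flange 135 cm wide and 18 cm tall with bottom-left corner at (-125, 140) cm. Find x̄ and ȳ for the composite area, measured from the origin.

bottom flange: A = 115 × 20 = 2300.00, centroid at (67.50, 10.00).
web: A = 10 × 120 = 1200.00, centroid at (5.00, 80.00).
top flange: A = 135 × 18 = 2430.00, centroid at (-57.50, 149.00).
ΣA = 5930.00 cm², ΣAx̄ = 21525.00 cm³, ΣAȳ = 481070.00 cm³.
x̄ = 21525.00/5930.00 = 3.63 cm; ȳ = 481070.00/5930.00 = 81.12 cm.

x̄ = 3.63 cm, ȳ = 81.12 cm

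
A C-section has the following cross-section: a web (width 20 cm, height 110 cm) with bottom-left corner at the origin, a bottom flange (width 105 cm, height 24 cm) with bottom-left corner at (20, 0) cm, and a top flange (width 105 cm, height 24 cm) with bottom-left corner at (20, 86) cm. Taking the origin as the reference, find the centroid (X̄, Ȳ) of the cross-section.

web: A = 20 × 110 = 2200.00, centroid at (10.00, 55.00).
bottom flange: A = 105 × 24 = 2520.00, centroid at (72.50, 12.00).
top flange: A = 105 × 24 = 2520.00, centroid at (72.50, 98.00).
ΣA = 7240.00 cm²
ΣAX̄ = (2200.00)(10.00) + (2520.00)(72.50) + (2520.00)(72.50) = 387400.00 cm³
ΣAȲ = (2200.00)(55.00) + (2520.00)(12.00) + (2520.00)(98.00) = 398200.00 cm³
X̄ = 387400.00 / 7240.00 = 53.51 cm
Ȳ = 398200.00 / 7240.00 = 55.00 cm

X̄ = 53.51 cm, Ȳ = 55.00 cm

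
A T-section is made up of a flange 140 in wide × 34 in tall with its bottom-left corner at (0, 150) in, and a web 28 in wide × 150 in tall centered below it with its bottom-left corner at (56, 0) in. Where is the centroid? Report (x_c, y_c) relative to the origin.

x_c = 70.00 in, y_c = 123.88 in

Part | A | x̄ᵢ | ȳᵢ | A·x̄ᵢ | A·ȳᵢ
web | 4200.00 | 70.00 | 75.00 | 294000.00 | 315000.00
flange | 4760.00 | 70.00 | 167.00 | 333200.00 | 794920.00
Σ | 8960.00 |  |  | 627200.00 | 1109920.00
x_c = 627200.00 / 8960.00 = 70.00 in
y_c = 1109920.00 / 8960.00 = 123.88 in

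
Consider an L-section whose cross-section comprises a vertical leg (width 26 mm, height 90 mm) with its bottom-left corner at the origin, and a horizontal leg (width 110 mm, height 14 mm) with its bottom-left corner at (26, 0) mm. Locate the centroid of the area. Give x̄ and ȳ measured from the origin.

x̄ = 39.99 mm, ȳ = 29.92 mm

vertical leg: A = 26 × 90 = 2340.00, centroid at (13.00, 45.00).
horizontal leg: A = 110 × 14 = 1540.00, centroid at (81.00, 7.00).
ΣA = 3880.00 mm²
ΣAx̄ = (2340.00)(13.00) + (1540.00)(81.00) = 155160.00 mm³
ΣAȳ = (2340.00)(45.00) + (1540.00)(7.00) = 116080.00 mm³
x̄ = 155160.00 / 3880.00 = 39.99 mm
ȳ = 116080.00 / 3880.00 = 29.92 mm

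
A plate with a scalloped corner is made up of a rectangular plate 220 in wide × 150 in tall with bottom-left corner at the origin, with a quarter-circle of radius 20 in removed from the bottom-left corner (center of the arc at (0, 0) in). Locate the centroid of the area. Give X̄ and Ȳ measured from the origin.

Part | A | x̄ᵢ | ȳᵢ | A·x̄ᵢ | A·ȳᵢ
plate | 33000.00 | 110.00 | 75.00 | 3630000.00 | 2475000.00
removed quarter-circle | -314.16 | 8.49 | 8.49 | -2666.67 | -2666.67
Σ | 32685.84 |  |  | 3627333.33 | 2472333.33
X̄ = 3627333.33 / 32685.84 = 110.98 in
Ȳ = 2472333.33 / 32685.84 = 75.64 in

X̄ = 110.98 in, Ȳ = 75.64 in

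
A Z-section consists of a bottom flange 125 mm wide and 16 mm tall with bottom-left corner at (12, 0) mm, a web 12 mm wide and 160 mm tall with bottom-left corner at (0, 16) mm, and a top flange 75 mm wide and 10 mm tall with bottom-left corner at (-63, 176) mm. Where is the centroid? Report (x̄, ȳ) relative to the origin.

bottom flange: A = 125 × 16 = 2000.00, centroid at (74.50, 8.00).
web: A = 12 × 160 = 1920.00, centroid at (6.00, 96.00).
top flange: A = 75 × 10 = 750.00, centroid at (-25.50, 181.00).
ΣA = 4670.00 mm²
ΣAx̄ = (2000.00)(74.50) + (1920.00)(6.00) + (750.00)(-25.50) = 141395.00 mm³
ΣAȳ = (2000.00)(8.00) + (1920.00)(96.00) + (750.00)(181.00) = 336070.00 mm³
x̄ = 141395.00 / 4670.00 = 30.28 mm
ȳ = 336070.00 / 4670.00 = 71.96 mm

x̄ = 30.28 mm, ȳ = 71.96 mm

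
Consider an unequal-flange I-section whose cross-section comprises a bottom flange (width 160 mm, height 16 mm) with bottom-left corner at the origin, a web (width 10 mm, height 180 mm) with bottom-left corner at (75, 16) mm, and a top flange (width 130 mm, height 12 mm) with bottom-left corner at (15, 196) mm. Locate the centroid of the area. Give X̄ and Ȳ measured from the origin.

bottom flange: A = 160 × 16 = 2560.00, centroid at (80.00, 8.00).
web: A = 10 × 180 = 1800.00, centroid at (80.00, 106.00).
top flange: A = 130 × 12 = 1560.00, centroid at (80.00, 202.00).
ΣA = 5920.00 mm²
ΣAX̄ = (2560.00)(80.00) + (1800.00)(80.00) + (1560.00)(80.00) = 473600.00 mm³
ΣAȲ = (2560.00)(8.00) + (1800.00)(106.00) + (1560.00)(202.00) = 526400.00 mm³
X̄ = 473600.00 / 5920.00 = 80.00 mm
Ȳ = 526400.00 / 5920.00 = 88.92 mm

X̄ = 80.00 mm, Ȳ = 88.92 mm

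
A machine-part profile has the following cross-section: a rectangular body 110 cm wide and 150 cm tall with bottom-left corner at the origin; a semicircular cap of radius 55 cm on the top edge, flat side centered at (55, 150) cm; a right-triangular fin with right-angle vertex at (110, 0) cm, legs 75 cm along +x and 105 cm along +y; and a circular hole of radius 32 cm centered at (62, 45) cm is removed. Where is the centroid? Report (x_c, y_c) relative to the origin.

rectangular body: A = 110 × 150 = 16500.00, centroid at (55.00, 75.00).
semicircular top: A = ½π·55² = 4751.66, centroid at (55.00, 173.34).
triangular fin: A = ½·75·105 = 3937.50, centroid at (135.00, 35.00).
hole: A = −π·32² = -3216.99, centroid at (62.00, 45.00).
ΣA = 21972.17 cm²
ΣAx_c = (16500.00)(55.00) + (4751.66)(55.00) + (3937.50)(135.00) + (-3216.99)(62.00) = 1500950.30 cm³
ΣAy_c = (16500.00)(75.00) + (4751.66)(173.34) + (3937.50)(35.00) + (-3216.99)(45.00) = 2054213.41 cm³
x_c = 1500950.30 / 21972.17 = 68.31 cm
y_c = 2054213.41 / 21972.17 = 93.49 cm

x_c = 68.31 cm, y_c = 93.49 cm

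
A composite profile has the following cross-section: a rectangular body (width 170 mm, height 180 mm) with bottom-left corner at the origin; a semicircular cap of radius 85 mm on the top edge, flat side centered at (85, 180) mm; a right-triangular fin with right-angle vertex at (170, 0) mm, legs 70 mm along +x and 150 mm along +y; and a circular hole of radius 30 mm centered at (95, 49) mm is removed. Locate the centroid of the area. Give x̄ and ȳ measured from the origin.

x̄ = 97.18 mm, ȳ = 120.13 mm

rectangular body: A = 170 × 180 = 30600.00, centroid at (85.00, 90.00).
semicircular top: A = ½π·85² = 11349.00, centroid at (85.00, 216.08).
triangular fin: A = ½·70·150 = 5250.00, centroid at (193.33, 50.00).
hole: A = −π·30² = -2827.43, centroid at (95.00, 49.00).
ΣA = 44371.57 mm², ΣAx̄ = 4312059.12 mm³, ΣAȳ = 5330193.05 mm³.
x̄ = 4312059.12/44371.57 = 97.18 mm; ȳ = 5330193.05/44371.57 = 120.13 mm.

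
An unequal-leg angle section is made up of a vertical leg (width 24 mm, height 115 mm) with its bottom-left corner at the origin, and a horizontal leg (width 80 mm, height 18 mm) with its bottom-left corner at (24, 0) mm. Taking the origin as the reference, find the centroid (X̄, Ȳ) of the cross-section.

X̄ = 29.83 mm, Ȳ = 40.87 mm

vertical leg: A = 24 × 115 = 2760.00, centroid at (12.00, 57.50).
horizontal leg: A = 80 × 18 = 1440.00, centroid at (64.00, 9.00).
ΣA = 4200.00 mm², ΣAX̄ = 125280.00 mm³, ΣAȲ = 171660.00 mm³.
X̄ = 125280.00/4200.00 = 29.83 mm; Ȳ = 171660.00/4200.00 = 40.87 mm.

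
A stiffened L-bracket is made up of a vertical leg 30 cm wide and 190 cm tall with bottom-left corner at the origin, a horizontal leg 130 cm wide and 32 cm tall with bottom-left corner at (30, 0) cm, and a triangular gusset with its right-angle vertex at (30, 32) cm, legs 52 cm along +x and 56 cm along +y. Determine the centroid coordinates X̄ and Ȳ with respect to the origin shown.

vertical leg: A = 30 × 190 = 5700.00, centroid at (15.00, 95.00).
horizontal leg: A = 130 × 32 = 4160.00, centroid at (95.00, 16.00).
gusset: A = ½·52·56 = 1456.00, centroid at (47.33, 50.67).
ΣA = 11316.00 cm², ΣAX̄ = 549617.33 cm³, ΣAȲ = 681830.67 cm³.
X̄ = 549617.33/11316.00 = 48.57 cm; Ȳ = 681830.67/11316.00 = 60.25 cm.

X̄ = 48.57 cm, Ȳ = 60.25 cm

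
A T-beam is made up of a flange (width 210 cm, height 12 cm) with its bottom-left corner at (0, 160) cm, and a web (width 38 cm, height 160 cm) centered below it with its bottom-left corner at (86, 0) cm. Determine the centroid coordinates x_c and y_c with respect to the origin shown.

web: A = 38 × 160 = 6080.00, centroid at (105.00, 80.00).
flange: A = 210 × 12 = 2520.00, centroid at (105.00, 166.00).
ΣA = 8600.00 cm², ΣAx_c = 903000.00 cm³, ΣAy_c = 904720.00 cm³.
x_c = 903000.00/8600.00 = 105.00 cm; y_c = 904720.00/8600.00 = 105.20 cm.

x_c = 105.00 cm, y_c = 105.20 cm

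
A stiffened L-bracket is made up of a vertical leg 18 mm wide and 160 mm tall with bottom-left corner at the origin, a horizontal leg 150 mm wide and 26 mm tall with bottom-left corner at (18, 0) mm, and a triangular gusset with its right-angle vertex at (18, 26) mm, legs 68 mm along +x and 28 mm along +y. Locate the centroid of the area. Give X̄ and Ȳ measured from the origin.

X̄ = 55.27 mm, Ȳ = 40.71 mm

vertical leg: A = 18 × 160 = 2880.00, centroid at (9.00, 80.00).
horizontal leg: A = 150 × 26 = 3900.00, centroid at (93.00, 13.00).
gusset: A = ½·68·28 = 952.00, centroid at (40.67, 35.33).
ΣA = 7732.00 mm²
ΣAX̄ = (2880.00)(9.00) + (3900.00)(93.00) + (952.00)(40.67) = 427334.67 mm³
ΣAȲ = (2880.00)(80.00) + (3900.00)(13.00) + (952.00)(35.33) = 314737.33 mm³
X̄ = 427334.67 / 7732.00 = 55.27 mm
Ȳ = 314737.33 / 7732.00 = 40.71 mm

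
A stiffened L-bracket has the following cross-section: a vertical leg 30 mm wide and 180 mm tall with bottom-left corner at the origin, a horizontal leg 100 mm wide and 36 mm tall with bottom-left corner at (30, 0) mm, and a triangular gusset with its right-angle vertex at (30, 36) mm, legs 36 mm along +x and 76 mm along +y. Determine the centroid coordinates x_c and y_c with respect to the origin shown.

Part | A | x̄ᵢ | ȳᵢ | A·x̄ᵢ | A·ȳᵢ
vertical leg | 5400.00 | 15.00 | 90.00 | 81000.00 | 486000.00
horizontal leg | 3600.00 | 80.00 | 18.00 | 288000.00 | 64800.00
gusset | 1368.00 | 42.00 | 61.33 | 57456.00 | 83904.00
Σ | 10368.00 |  |  | 426456.00 | 634704.00
x_c = 426456.00 / 10368.00 = 41.13 mm
y_c = 634704.00 / 10368.00 = 61.22 mm

x_c = 41.13 mm, y_c = 61.22 mm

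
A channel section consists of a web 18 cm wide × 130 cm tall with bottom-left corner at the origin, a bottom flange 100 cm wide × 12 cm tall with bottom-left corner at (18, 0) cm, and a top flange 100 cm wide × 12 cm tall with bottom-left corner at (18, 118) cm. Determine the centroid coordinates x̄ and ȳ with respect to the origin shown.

x̄ = 38.87 cm, ȳ = 65.00 cm

Part | A | x̄ᵢ | ȳᵢ | A·x̄ᵢ | A·ȳᵢ
web | 2340.00 | 9.00 | 65.00 | 21060.00 | 152100.00
bottom flange | 1200.00 | 68.00 | 6.00 | 81600.00 | 7200.00
top flange | 1200.00 | 68.00 | 124.00 | 81600.00 | 148800.00
Σ | 4740.00 |  |  | 184260.00 | 308100.00
x̄ = 184260.00 / 4740.00 = 38.87 cm
ȳ = 308100.00 / 4740.00 = 65.00 cm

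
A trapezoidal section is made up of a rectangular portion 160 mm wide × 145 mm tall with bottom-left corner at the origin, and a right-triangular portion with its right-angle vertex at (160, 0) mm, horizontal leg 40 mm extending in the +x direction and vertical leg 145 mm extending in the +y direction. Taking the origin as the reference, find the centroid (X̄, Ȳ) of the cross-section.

X̄ = 90.37 mm, Ȳ = 69.81 mm

rectangular portion: A = 160 × 145 = 23200.00, centroid at (80.00, 72.50).
triangular portion: A = ½·40·145 = 2900.00, centroid at (173.33, 48.33).
ΣA = 26100.00 mm², ΣAX̄ = 2358666.67 mm³, ΣAȲ = 1822166.67 mm³.
X̄ = 2358666.67/26100.00 = 90.37 mm; Ȳ = 1822166.67/26100.00 = 69.81 mm.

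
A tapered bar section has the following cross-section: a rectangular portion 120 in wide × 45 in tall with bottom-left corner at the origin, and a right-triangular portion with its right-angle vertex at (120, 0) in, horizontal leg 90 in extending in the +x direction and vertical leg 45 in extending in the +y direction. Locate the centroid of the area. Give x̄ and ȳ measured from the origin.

rectangular portion: A = 120 × 45 = 5400.00, centroid at (60.00, 22.50).
triangular portion: A = ½·90·45 = 2025.00, centroid at (150.00, 15.00).
ΣA = 7425.00 in²
ΣAx̄ = (5400.00)(60.00) + (2025.00)(150.00) = 627750.00 in³
ΣAȳ = (5400.00)(22.50) + (2025.00)(15.00) = 151875.00 in³
x̄ = 627750.00 / 7425.00 = 84.55 in
ȳ = 151875.00 / 7425.00 = 20.45 in

x̄ = 84.55 in, ȳ = 20.45 in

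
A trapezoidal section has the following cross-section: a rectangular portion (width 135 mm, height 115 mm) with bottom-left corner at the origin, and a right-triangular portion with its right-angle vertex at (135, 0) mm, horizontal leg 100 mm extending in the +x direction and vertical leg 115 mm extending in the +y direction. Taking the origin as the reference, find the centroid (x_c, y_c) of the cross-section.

rectangular portion: A = 135 × 115 = 15525.00, centroid at (67.50, 57.50).
triangular portion: A = ½·100·115 = 5750.00, centroid at (168.33, 38.33).
ΣA = 21275.00 mm²
ΣAx_c = (15525.00)(67.50) + (5750.00)(168.33) = 2015854.17 mm³
ΣAy_c = (15525.00)(57.50) + (5750.00)(38.33) = 1113104.17 mm³
x_c = 2015854.17 / 21275.00 = 94.75 mm
y_c = 1113104.17 / 21275.00 = 52.32 mm

x_c = 94.75 mm, y_c = 52.32 mm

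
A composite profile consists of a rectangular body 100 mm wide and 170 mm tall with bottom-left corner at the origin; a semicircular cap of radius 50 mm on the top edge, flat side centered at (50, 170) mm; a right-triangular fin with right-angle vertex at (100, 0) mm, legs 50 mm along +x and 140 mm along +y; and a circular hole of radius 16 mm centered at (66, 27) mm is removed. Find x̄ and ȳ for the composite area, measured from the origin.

x̄ = 59.33 mm, ȳ = 98.95 mm

rectangular body: A = 100 × 170 = 17000.00, centroid at (50.00, 85.00).
semicircular top: A = ½π·50² = 3926.99, centroid at (50.00, 191.22).
triangular fin: A = ½·50·140 = 3500.00, centroid at (116.67, 46.67).
hole: A = −π·16² = -804.25, centroid at (66.00, 27.00).
ΣA = 23622.74 mm², ΣAx̄ = 1401602.52 mm³, ΣAȳ = 2337540.42 mm³.
x̄ = 1401602.52/23622.74 = 59.33 mm; ȳ = 2337540.42/23622.74 = 98.95 mm.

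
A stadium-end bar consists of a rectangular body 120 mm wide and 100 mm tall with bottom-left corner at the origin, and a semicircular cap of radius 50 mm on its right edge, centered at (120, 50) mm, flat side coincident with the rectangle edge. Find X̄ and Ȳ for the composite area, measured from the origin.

Part | A | x̄ᵢ | ȳᵢ | A·x̄ᵢ | A·ȳᵢ
rectangular body | 12000.00 | 60.00 | 50.00 | 720000.00 | 600000.00
semicircular end | 3926.99 | 141.22 | 50.00 | 554572.23 | 196349.54
Σ | 15926.99 |  |  | 1274572.23 | 796349.54
X̄ = 1274572.23 / 15926.99 = 80.03 mm
Ȳ = 796349.54 / 15926.99 = 50.00 mm

X̄ = 80.03 mm, Ȳ = 50.00 mm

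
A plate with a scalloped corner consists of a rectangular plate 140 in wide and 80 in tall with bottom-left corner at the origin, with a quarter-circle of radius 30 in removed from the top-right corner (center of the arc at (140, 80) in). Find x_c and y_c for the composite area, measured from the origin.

plate: A = 140 × 80 = 11200.00, centroid at (70.00, 40.00).
removed quarter-circle: A = −¼π·30² = -706.86, centroid at (127.27, 67.27).
ΣA = 10493.14 in², ΣAx_c = 694039.83 in³, ΣAy_c = 400451.33 in³.
x_c = 694039.83/10493.14 = 66.14 in; y_c = 400451.33/10493.14 = 38.16 in.

x_c = 66.14 in, y_c = 38.16 in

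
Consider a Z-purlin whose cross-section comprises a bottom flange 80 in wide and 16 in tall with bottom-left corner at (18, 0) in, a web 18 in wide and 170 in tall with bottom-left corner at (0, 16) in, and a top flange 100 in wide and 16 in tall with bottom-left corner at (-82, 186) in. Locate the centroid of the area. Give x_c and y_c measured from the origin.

x_c = 8.52 in, y_c = 106.01 in

Part | A | x̄ᵢ | ȳᵢ | A·x̄ᵢ | A·ȳᵢ
bottom flange | 1280.00 | 58.00 | 8.00 | 74240.00 | 10240.00
web | 3060.00 | 9.00 | 101.00 | 27540.00 | 309060.00
top flange | 1600.00 | -32.00 | 194.00 | -51200.00 | 310400.00
Σ | 5940.00 |  |  | 50580.00 | 629700.00
x_c = 50580.00 / 5940.00 = 8.52 in
y_c = 629700.00 / 5940.00 = 106.01 in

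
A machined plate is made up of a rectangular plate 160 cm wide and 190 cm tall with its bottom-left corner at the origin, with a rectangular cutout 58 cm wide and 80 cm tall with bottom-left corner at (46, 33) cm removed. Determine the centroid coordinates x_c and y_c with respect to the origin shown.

plate: A = 160 × 190 = 30400.00, centroid at (80.00, 95.00).
hole: A = −(58 × 80) = -4640.00, centroid at (75.00, 73.00).
ΣA = 25760.00 cm²
ΣAx_c = (30400.00)(80.00) + (-4640.00)(75.00) = 2084000.00 cm³
ΣAy_c = (30400.00)(95.00) + (-4640.00)(73.00) = 2549280.00 cm³
x_c = 2084000.00 / 25760.00 = 80.90 cm
y_c = 2549280.00 / 25760.00 = 98.96 cm

x_c = 80.90 cm, y_c = 98.96 cm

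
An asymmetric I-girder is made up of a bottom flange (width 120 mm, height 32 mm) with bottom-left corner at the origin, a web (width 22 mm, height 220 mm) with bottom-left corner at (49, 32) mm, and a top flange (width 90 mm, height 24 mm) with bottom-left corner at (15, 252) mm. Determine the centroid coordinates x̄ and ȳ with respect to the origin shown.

bottom flange: A = 120 × 32 = 3840.00, centroid at (60.00, 16.00).
web: A = 22 × 220 = 4840.00, centroid at (60.00, 142.00).
top flange: A = 90 × 24 = 2160.00, centroid at (60.00, 264.00).
ΣA = 10840.00 mm², ΣAx̄ = 650400.00 mm³, ΣAȳ = 1318960.00 mm³.
x̄ = 650400.00/10840.00 = 60.00 mm; ȳ = 1318960.00/10840.00 = 121.68 mm.

x̄ = 60.00 mm, ȳ = 121.68 mm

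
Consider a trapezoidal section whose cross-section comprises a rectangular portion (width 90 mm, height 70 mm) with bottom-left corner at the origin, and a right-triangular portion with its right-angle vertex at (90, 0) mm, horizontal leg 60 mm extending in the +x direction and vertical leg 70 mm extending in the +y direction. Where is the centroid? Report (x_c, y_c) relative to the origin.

x_c = 61.25 mm, y_c = 32.08 mm

rectangular portion: A = 90 × 70 = 6300.00, centroid at (45.00, 35.00).
triangular portion: A = ½·60·70 = 2100.00, centroid at (110.00, 23.33).
ΣA = 8400.00 mm², ΣAx_c = 514500.00 mm³, ΣAy_c = 269500.00 mm³.
x_c = 514500.00/8400.00 = 61.25 mm; y_c = 269500.00/8400.00 = 32.08 mm.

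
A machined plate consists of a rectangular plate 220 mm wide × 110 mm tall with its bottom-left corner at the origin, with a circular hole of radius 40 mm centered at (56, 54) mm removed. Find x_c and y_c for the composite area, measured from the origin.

plate: A = 220 × 110 = 24200.00, centroid at (110.00, 55.00).
hole: A = −π·40² = -5026.55, centroid at (56.00, 54.00).
ΣA = 19173.45 mm²
ΣAx_c = (24200.00)(110.00) + (-5026.55)(56.00) = 2380513.30 mm³
ΣAy_c = (24200.00)(55.00) + (-5026.55)(54.00) = 1059566.39 mm³
x_c = 2380513.30 / 19173.45 = 124.16 mm
y_c = 1059566.39 / 19173.45 = 55.26 mm

x_c = 124.16 mm, y_c = 55.26 mm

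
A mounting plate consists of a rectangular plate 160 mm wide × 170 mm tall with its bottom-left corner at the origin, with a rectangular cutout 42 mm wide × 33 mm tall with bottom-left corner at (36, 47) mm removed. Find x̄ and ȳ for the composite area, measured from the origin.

x̄ = 81.23 mm, ȳ = 86.15 mm

plate: A = 160 × 170 = 27200.00, centroid at (80.00, 85.00).
hole: A = −(42 × 33) = -1386.00, centroid at (57.00, 63.50).
ΣA = 25814.00 mm², ΣAx̄ = 2096998.00 mm³, ΣAȳ = 2223989.00 mm³.
x̄ = 2096998.00/25814.00 = 81.23 mm; ȳ = 2223989.00/25814.00 = 86.15 mm.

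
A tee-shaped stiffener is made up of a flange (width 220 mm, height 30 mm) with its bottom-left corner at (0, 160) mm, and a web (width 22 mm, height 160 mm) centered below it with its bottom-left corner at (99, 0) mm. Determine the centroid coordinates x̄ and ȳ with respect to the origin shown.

x̄ = 110.00 mm, ȳ = 141.96 mm

web: A = 22 × 160 = 3520.00, centroid at (110.00, 80.00).
flange: A = 220 × 30 = 6600.00, centroid at (110.00, 175.00).
ΣA = 10120.00 mm², ΣAx̄ = 1113200.00 mm³, ΣAȳ = 1436600.00 mm³.
x̄ = 1113200.00/10120.00 = 110.00 mm; ȳ = 1436600.00/10120.00 = 141.96 mm.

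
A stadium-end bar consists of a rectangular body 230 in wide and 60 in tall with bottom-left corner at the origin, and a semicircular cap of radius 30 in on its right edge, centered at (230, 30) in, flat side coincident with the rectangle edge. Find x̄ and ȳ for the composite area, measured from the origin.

rectangular body: A = 230 × 60 = 13800.00, centroid at (115.00, 30.00).
semicircular end: A = ½π·30² = 1413.72, centroid at (242.73, 30.00).
ΣA = 15213.72 in², ΣAx̄ = 1930154.84 in³, ΣAȳ = 456411.50 in³.
x̄ = 1930154.84/15213.72 = 126.87 in; ȳ = 456411.50/15213.72 = 30.00 in.

x̄ = 126.87 in, ȳ = 30.00 in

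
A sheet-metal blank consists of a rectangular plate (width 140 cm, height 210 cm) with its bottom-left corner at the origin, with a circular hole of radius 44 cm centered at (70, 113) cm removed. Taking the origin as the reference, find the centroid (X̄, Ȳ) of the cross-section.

plate: A = 140 × 210 = 29400.00, centroid at (70.00, 105.00).
hole: A = −π·44² = -6082.12, centroid at (70.00, 113.00).
ΣA = 23317.88 cm², ΣAX̄ = 1632251.36 cm³, ΣAȲ = 2399720.06 cm³.
X̄ = 1632251.36/23317.88 = 70.00 cm; Ȳ = 2399720.06/23317.88 = 102.91 cm.

X̄ = 70.00 cm, Ȳ = 102.91 cm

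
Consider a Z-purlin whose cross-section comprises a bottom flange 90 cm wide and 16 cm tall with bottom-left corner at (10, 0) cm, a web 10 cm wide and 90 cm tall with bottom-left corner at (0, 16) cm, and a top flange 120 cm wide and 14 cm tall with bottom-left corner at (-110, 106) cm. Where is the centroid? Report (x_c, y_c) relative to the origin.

x_c = -0.07 cm, y_c = 63.75 cm

bottom flange: A = 90 × 16 = 1440.00, centroid at (55.00, 8.00).
web: A = 10 × 90 = 900.00, centroid at (5.00, 61.00).
top flange: A = 120 × 14 = 1680.00, centroid at (-50.00, 113.00).
ΣA = 4020.00 cm²
ΣAx_c = (1440.00)(55.00) + (900.00)(5.00) + (1680.00)(-50.00) = -300.00 cm³
ΣAy_c = (1440.00)(8.00) + (900.00)(61.00) + (1680.00)(113.00) = 256260.00 cm³
x_c = -300.00 / 4020.00 = -0.07 cm
y_c = 256260.00 / 4020.00 = 63.75 cm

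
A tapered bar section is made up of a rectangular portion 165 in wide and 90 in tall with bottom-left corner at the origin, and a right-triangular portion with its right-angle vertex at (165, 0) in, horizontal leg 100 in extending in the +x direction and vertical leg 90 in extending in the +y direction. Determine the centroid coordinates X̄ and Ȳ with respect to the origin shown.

X̄ = 109.44 in, Ȳ = 41.51 in

rectangular portion: A = 165 × 90 = 14850.00, centroid at (82.50, 45.00).
triangular portion: A = ½·100·90 = 4500.00, centroid at (198.33, 30.00).
ΣA = 19350.00 in²
ΣAX̄ = (14850.00)(82.50) + (4500.00)(198.33) = 2117625.00 in³
ΣAȲ = (14850.00)(45.00) + (4500.00)(30.00) = 803250.00 in³
X̄ = 2117625.00 / 19350.00 = 109.44 in
Ȳ = 803250.00 / 19350.00 = 41.51 in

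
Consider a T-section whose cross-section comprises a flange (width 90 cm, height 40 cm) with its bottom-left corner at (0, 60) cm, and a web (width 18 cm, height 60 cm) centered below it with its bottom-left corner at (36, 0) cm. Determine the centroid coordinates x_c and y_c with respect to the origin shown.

x_c = 45.00 cm, y_c = 68.46 cm

web: A = 18 × 60 = 1080.00, centroid at (45.00, 30.00).
flange: A = 90 × 40 = 3600.00, centroid at (45.00, 80.00).
ΣA = 4680.00 cm², ΣAx_c = 210600.00 cm³, ΣAy_c = 320400.00 cm³.
x_c = 210600.00/4680.00 = 45.00 cm; y_c = 320400.00/4680.00 = 68.46 cm.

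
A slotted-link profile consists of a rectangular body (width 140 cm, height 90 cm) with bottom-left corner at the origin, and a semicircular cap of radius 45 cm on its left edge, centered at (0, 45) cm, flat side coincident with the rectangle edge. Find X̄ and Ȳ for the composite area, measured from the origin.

X̄ = 52.04 cm, Ȳ = 45.00 cm

Part | A | x̄ᵢ | ȳᵢ | A·x̄ᵢ | A·ȳᵢ
rectangular body | 12600.00 | 70.00 | 45.00 | 882000.00 | 567000.00
semicircular end | 3180.86 | -19.10 | 45.00 | -60750.00 | 143138.82
Σ | 15780.86 |  |  | 821250.00 | 710138.82
X̄ = 821250.00 / 15780.86 = 52.04 cm
Ȳ = 710138.82 / 15780.86 = 45.00 cm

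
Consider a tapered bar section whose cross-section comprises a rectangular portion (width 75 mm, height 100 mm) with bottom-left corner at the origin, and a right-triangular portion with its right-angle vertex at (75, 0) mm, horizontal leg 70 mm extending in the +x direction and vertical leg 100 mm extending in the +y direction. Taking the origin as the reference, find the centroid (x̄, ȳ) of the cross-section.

rectangular portion: A = 75 × 100 = 7500.00, centroid at (37.50, 50.00).
triangular portion: A = ½·70·100 = 3500.00, centroid at (98.33, 33.33).
ΣA = 11000.00 mm², ΣAx̄ = 625416.67 mm³, ΣAȳ = 491666.67 mm³.
x̄ = 625416.67/11000.00 = 56.86 mm; ȳ = 491666.67/11000.00 = 44.70 mm.

x̄ = 56.86 mm, ȳ = 44.70 mm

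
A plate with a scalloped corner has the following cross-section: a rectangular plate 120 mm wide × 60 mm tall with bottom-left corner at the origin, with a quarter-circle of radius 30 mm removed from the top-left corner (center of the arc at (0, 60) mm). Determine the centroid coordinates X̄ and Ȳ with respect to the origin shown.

Part | A | x̄ᵢ | ȳᵢ | A·x̄ᵢ | A·ȳᵢ
plate | 7200.00 | 60.00 | 30.00 | 432000.00 | 216000.00
removed quarter-circle | -706.86 | 12.73 | 47.27 | -9000.00 | -33411.50
Σ | 6493.14 |  |  | 423000.00 | 182588.50
X̄ = 423000.00 / 6493.14 = 65.15 mm
Ȳ = 182588.50 / 6493.14 = 28.12 mm

X̄ = 65.15 mm, Ȳ = 28.12 mm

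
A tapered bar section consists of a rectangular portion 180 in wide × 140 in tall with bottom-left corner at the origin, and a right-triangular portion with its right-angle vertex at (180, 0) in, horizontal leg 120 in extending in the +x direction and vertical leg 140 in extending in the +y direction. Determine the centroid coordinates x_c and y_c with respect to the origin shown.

x_c = 122.50 in, y_c = 64.17 in

rectangular portion: A = 180 × 140 = 25200.00, centroid at (90.00, 70.00).
triangular portion: A = ½·120·140 = 8400.00, centroid at (220.00, 46.67).
ΣA = 33600.00 in²
ΣAx_c = (25200.00)(90.00) + (8400.00)(220.00) = 4116000.00 in³
ΣAy_c = (25200.00)(70.00) + (8400.00)(46.67) = 2156000.00 in³
x_c = 4116000.00 / 33600.00 = 122.50 in
y_c = 2156000.00 / 33600.00 = 64.17 in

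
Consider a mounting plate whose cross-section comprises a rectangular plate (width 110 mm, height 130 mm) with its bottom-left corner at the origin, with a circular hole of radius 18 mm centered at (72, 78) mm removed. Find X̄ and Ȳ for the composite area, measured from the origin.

plate: A = 110 × 130 = 14300.00, centroid at (55.00, 65.00).
hole: A = −π·18² = -1017.88, centroid at (72.00, 78.00).
ΣA = 13282.12 mm², ΣAX̄ = 713212.93 mm³, ΣAȲ = 850105.67 mm³.
X̄ = 713212.93/13282.12 = 53.70 mm; Ȳ = 850105.67/13282.12 = 64.00 mm.

X̄ = 53.70 mm, Ȳ = 64.00 mm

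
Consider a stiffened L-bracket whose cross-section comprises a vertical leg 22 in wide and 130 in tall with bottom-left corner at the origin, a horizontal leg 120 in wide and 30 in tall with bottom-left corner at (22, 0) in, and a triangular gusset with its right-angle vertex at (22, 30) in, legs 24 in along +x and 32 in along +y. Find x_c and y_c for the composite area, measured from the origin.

x_c = 49.41 in, y_c = 37.33 in

Part | A | x̄ᵢ | ȳᵢ | A·x̄ᵢ | A·ȳᵢ
vertical leg | 2860.00 | 11.00 | 65.00 | 31460.00 | 185900.00
horizontal leg | 3600.00 | 82.00 | 15.00 | 295200.00 | 54000.00
gusset | 384.00 | 30.00 | 40.67 | 11520.00 | 15616.00
Σ | 6844.00 |  |  | 338180.00 | 255516.00
x_c = 338180.00 / 6844.00 = 49.41 in
y_c = 255516.00 / 6844.00 = 37.33 in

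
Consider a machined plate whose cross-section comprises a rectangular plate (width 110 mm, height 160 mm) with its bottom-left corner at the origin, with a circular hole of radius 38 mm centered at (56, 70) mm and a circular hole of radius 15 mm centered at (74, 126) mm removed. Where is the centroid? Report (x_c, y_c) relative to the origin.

x_c = 53.55 mm, y_c = 81.04 mm

plate: A = 110 × 160 = 17600.00, centroid at (55.00, 80.00).
hole 1: A = −π·38² = -4536.46, centroid at (56.00, 70.00).
hole 2: A = −π·15² = -706.86, centroid at (74.00, 126.00).
ΣA = 12356.68 mm²
ΣAx_c = (17600.00)(55.00) + (-4536.46)(56.00) + (-706.86)(74.00) = 661650.73 mm³
ΣAy_c = (17600.00)(80.00) + (-4536.46)(70.00) + (-706.86)(126.00) = 1001383.66 mm³
x_c = 661650.73 / 12356.68 = 53.55 mm
y_c = 1001383.66 / 12356.68 = 81.04 mm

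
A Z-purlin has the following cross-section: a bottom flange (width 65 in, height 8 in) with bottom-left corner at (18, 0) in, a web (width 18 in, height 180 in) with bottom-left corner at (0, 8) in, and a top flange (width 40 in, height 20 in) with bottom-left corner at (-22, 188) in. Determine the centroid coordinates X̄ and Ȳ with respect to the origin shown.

bottom flange: A = 65 × 8 = 520.00, centroid at (50.50, 4.00).
web: A = 18 × 180 = 3240.00, centroid at (9.00, 98.00).
top flange: A = 40 × 20 = 800.00, centroid at (-2.00, 198.00).
ΣA = 4560.00 in²
ΣAX̄ = (520.00)(50.50) + (3240.00)(9.00) + (800.00)(-2.00) = 53820.00 in³
ΣAȲ = (520.00)(4.00) + (3240.00)(98.00) + (800.00)(198.00) = 478000.00 in³
X̄ = 53820.00 / 4560.00 = 11.80 in
Ȳ = 478000.00 / 4560.00 = 104.82 in

X̄ = 11.80 in, Ȳ = 104.82 in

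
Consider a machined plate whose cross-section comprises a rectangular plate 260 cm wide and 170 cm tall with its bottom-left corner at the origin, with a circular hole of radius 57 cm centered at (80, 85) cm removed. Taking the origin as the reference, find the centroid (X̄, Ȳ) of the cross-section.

X̄ = 145.01 cm, Ȳ = 85.00 cm

plate: A = 260 × 170 = 44200.00, centroid at (130.00, 85.00).
hole: A = −π·57² = -10207.03, centroid at (80.00, 85.00).
ΣA = 33992.97 cm²
ΣAX̄ = (44200.00)(130.00) + (-10207.03)(80.00) = 4929437.24 cm³
ΣAȲ = (44200.00)(85.00) + (-10207.03)(85.00) = 2889402.06 cm³
X̄ = 4929437.24 / 33992.97 = 145.01 cm
Ȳ = 2889402.06 / 33992.97 = 85.00 cm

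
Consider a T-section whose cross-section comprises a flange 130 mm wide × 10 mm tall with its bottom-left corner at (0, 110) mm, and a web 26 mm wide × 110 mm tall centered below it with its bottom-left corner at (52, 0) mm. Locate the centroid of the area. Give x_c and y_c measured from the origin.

x_c = 65.00 mm, y_c = 73.75 mm

Part | A | x̄ᵢ | ȳᵢ | A·x̄ᵢ | A·ȳᵢ
web | 2860.00 | 65.00 | 55.00 | 185900.00 | 157300.00
flange | 1300.00 | 65.00 | 115.00 | 84500.00 | 149500.00
Σ | 4160.00 |  |  | 270400.00 | 306800.00
x_c = 270400.00 / 4160.00 = 65.00 mm
y_c = 306800.00 / 4160.00 = 73.75 mm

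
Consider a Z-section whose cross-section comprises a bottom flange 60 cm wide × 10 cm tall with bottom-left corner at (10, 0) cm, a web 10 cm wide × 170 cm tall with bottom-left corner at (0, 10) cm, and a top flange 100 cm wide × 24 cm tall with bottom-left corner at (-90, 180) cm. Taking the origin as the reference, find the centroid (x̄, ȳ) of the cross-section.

bottom flange: A = 60 × 10 = 600.00, centroid at (40.00, 5.00).
web: A = 10 × 170 = 1700.00, centroid at (5.00, 95.00).
top flange: A = 100 × 24 = 2400.00, centroid at (-40.00, 192.00).
ΣA = 4700.00 cm², ΣAx̄ = -63500.00 cm³, ΣAȳ = 625300.00 cm³.
x̄ = -63500.00/4700.00 = -13.51 cm; ȳ = 625300.00/4700.00 = 133.04 cm.

x̄ = -13.51 cm, ȳ = 133.04 cm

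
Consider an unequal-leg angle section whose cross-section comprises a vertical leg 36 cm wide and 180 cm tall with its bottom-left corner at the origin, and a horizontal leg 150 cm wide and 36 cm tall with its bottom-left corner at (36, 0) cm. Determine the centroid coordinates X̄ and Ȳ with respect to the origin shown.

X̄ = 60.27 cm, Ȳ = 57.27 cm

Part | A | x̄ᵢ | ȳᵢ | A·x̄ᵢ | A·ȳᵢ
vertical leg | 6480.00 | 18.00 | 90.00 | 116640.00 | 583200.00
horizontal leg | 5400.00 | 111.00 | 18.00 | 599400.00 | 97200.00
Σ | 11880.00 |  |  | 716040.00 | 680400.00
X̄ = 716040.00 / 11880.00 = 60.27 cm
Ȳ = 680400.00 / 11880.00 = 57.27 cm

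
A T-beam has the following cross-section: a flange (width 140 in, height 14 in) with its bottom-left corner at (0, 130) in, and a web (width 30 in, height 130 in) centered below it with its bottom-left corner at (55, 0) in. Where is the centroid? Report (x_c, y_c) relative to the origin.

Part | A | x̄ᵢ | ȳᵢ | A·x̄ᵢ | A·ȳᵢ
web | 3900.00 | 70.00 | 65.00 | 273000.00 | 253500.00
flange | 1960.00 | 70.00 | 137.00 | 137200.00 | 268520.00
Σ | 5860.00 |  |  | 410200.00 | 522020.00
x_c = 410200.00 / 5860.00 = 70.00 in
y_c = 522020.00 / 5860.00 = 89.08 in

x_c = 70.00 in, y_c = 89.08 in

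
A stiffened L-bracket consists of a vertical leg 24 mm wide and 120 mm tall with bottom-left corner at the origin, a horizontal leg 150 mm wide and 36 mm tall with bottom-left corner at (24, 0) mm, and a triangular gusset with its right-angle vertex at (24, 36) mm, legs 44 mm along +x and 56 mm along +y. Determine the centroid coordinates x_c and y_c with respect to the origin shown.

Part | A | x̄ᵢ | ȳᵢ | A·x̄ᵢ | A·ȳᵢ
vertical leg | 2880.00 | 12.00 | 60.00 | 34560.00 | 172800.00
horizontal leg | 5400.00 | 99.00 | 18.00 | 534600.00 | 97200.00
gusset | 1232.00 | 38.67 | 54.67 | 47637.33 | 67349.33
Σ | 9512.00 |  |  | 616797.33 | 337349.33
x_c = 616797.33 / 9512.00 = 64.84 mm
y_c = 337349.33 / 9512.00 = 35.47 mm

x_c = 64.84 mm, y_c = 35.47 mm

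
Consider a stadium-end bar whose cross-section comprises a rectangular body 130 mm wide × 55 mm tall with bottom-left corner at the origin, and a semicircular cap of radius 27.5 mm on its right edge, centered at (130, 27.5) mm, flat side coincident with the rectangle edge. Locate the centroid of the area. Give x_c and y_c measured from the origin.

rectangular body: A = 130 × 55 = 7150.00, centroid at (65.00, 27.50).
semicircular end: A = ½π·27.5² = 1187.91, centroid at (141.67, 27.50).
ΣA = 8337.91 mm²
ΣAx_c = (7150.00)(65.00) + (1187.91)(141.67) = 633043.50 mm³
ΣAy_c = (7150.00)(27.50) + (1187.91)(27.50) = 229292.65 mm³
x_c = 633043.50 / 8337.91 = 75.92 mm
y_c = 229292.65 / 8337.91 = 27.50 mm

x_c = 75.92 mm, y_c = 27.50 mm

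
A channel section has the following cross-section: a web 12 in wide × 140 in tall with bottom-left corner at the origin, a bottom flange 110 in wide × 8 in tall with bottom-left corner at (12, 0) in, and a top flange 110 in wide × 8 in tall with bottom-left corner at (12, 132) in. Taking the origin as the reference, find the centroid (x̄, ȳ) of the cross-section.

web: A = 12 × 140 = 1680.00, centroid at (6.00, 70.00).
bottom flange: A = 110 × 8 = 880.00, centroid at (67.00, 4.00).
top flange: A = 110 × 8 = 880.00, centroid at (67.00, 136.00).
ΣA = 3440.00 in², ΣAx̄ = 128000.00 in³, ΣAȳ = 240800.00 in³.
x̄ = 128000.00/3440.00 = 37.21 in; ȳ = 240800.00/3440.00 = 70.00 in.

x̄ = 37.21 in, ȳ = 70.00 in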